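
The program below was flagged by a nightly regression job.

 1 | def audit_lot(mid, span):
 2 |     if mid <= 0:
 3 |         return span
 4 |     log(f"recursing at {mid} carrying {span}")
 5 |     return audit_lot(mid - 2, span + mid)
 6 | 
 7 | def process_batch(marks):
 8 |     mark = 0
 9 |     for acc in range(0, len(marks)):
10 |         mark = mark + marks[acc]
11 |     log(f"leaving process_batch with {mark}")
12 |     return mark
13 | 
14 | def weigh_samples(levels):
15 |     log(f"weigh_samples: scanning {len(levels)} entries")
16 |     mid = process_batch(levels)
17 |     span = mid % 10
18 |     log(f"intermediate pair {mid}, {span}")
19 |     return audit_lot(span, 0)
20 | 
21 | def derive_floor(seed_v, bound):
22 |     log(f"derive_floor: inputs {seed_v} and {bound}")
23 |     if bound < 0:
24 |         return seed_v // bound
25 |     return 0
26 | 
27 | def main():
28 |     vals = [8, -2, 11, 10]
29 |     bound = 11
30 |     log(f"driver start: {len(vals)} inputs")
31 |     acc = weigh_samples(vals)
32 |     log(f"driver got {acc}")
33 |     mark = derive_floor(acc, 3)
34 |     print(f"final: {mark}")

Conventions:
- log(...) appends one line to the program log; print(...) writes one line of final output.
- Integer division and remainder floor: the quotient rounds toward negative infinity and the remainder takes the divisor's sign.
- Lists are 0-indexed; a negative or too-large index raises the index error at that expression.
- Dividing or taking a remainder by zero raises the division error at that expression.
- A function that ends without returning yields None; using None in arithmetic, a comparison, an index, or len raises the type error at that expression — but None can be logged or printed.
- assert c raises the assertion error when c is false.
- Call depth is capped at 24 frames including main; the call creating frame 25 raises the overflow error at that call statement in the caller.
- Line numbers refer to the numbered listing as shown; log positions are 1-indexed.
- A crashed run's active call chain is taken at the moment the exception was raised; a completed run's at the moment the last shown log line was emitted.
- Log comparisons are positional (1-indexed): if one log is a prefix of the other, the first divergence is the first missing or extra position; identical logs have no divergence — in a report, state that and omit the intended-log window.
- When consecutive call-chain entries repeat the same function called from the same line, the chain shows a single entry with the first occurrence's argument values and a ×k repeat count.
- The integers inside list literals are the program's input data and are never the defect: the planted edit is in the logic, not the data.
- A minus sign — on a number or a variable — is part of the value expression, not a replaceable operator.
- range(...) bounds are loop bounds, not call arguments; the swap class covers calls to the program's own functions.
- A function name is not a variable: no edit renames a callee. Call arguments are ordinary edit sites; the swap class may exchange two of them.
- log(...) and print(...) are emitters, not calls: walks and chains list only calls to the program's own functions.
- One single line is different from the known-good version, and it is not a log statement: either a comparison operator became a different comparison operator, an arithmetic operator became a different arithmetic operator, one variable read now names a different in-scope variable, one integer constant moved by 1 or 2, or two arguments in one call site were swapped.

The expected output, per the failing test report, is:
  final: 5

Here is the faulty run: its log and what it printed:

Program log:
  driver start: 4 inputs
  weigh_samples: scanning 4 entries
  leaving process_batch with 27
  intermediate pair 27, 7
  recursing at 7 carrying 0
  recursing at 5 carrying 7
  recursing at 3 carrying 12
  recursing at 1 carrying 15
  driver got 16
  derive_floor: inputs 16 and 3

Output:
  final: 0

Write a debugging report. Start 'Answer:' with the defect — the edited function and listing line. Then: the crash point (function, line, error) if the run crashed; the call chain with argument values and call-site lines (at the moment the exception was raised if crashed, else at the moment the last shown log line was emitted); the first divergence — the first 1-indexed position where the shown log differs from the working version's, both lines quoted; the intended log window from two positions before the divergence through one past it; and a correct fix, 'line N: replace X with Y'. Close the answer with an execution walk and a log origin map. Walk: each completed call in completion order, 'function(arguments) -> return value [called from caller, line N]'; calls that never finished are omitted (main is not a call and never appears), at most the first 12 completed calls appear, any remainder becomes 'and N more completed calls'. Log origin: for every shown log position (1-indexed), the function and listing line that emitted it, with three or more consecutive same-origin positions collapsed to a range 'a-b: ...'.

Answer: the defect is in derive_floor at line 23.
The tell: No log line changed; the fault shows up purely in the output.
Call chain: main -> derive_floor(16, 3) (called at line 33).
First divergence: none (the log streams are identical).
Execution walk:
  process_batch([8, -2, 11, 10]) -> 27  [called from weigh_samples, line 16]
  audit_lot(-1, 16) -> 16  [called from audit_lot, line 5]
  audit_lot(1, 15) -> 16  [called from audit_lot, line 5]
  audit_lot(3, 12) -> 16  [called from audit_lot, line 5]
  audit_lot(5, 7) -> 16  [called from audit_lot, line 5]
  audit_lot(7, 0) -> 16  [called from weigh_samples, line 19]
  weigh_samples([8, -2, 11, 10]) -> 16  [called from main, line 31]
  derive_floor(16, 3) -> 0  [called from main, line 33]
Log origin:
  1: emitted by main (line 30)
  2: emitted by weigh_samples (line 15)
  3: emitted by process_batch (line 11)
  4: emitted by weigh_samples (line 18)
  5-8: emitted by audit_lot (line 4)
  9: emitted by main (line 32)
  10: emitted by derive_floor (line 22)
A correct fix: line 23: replace `<` with `!=`.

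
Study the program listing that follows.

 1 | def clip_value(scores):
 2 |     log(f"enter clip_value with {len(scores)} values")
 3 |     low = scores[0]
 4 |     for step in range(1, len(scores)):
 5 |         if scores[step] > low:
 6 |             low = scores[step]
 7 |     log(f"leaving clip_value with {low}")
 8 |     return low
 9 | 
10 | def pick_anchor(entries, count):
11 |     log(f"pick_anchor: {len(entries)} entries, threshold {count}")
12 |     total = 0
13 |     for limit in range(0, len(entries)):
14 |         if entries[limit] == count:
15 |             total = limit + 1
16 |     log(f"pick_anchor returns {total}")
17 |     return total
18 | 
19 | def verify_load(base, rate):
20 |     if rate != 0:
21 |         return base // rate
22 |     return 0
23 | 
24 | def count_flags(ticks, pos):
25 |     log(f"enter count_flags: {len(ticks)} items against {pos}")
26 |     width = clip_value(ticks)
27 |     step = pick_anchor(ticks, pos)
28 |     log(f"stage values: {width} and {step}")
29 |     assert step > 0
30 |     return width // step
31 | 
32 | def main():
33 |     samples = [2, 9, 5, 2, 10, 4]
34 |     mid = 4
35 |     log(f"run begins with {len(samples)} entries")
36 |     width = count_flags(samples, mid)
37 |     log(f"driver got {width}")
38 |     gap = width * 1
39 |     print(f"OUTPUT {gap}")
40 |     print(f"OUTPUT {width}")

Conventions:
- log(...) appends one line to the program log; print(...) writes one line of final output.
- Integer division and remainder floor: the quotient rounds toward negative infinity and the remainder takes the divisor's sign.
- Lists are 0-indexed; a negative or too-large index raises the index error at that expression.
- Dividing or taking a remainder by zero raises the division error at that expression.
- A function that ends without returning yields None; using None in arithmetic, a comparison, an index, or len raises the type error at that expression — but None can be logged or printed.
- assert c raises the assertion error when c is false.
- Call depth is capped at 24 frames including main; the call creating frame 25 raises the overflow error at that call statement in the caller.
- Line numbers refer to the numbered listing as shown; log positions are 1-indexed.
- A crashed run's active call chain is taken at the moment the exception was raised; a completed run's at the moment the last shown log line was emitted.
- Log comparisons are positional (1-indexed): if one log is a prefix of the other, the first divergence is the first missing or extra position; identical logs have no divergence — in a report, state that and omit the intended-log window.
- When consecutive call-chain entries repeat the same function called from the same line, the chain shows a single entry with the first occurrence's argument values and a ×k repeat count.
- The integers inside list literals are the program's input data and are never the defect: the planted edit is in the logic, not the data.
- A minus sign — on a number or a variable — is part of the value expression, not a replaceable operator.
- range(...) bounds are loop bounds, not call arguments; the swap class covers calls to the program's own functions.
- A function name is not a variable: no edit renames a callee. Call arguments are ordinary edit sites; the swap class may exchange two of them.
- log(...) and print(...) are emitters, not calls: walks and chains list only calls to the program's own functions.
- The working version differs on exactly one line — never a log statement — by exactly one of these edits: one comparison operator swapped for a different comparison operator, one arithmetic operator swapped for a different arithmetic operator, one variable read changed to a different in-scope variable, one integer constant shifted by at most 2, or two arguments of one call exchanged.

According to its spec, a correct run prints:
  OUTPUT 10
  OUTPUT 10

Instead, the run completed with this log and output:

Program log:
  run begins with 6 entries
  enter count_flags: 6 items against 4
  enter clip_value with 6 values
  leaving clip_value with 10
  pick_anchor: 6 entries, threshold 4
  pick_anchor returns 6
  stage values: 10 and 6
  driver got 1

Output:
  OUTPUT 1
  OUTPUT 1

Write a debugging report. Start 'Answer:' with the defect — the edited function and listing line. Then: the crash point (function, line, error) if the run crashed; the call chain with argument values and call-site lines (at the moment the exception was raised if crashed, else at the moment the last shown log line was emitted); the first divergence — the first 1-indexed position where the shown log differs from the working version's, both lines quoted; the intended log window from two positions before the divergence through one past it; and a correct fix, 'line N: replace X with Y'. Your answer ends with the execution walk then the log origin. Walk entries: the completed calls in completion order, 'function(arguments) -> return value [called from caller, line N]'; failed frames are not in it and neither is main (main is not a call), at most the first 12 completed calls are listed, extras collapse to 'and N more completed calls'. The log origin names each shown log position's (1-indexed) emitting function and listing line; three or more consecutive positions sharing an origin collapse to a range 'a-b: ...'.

Answer: the defect is in pick_anchor at line 15.
Key fact: The earliest visible damage is log position 6 — 'pick_anchor returns 6' rather than the intended 'pick_anchor returns 1'.
Call chain: main.
First divergence: position 6 — the shown line 'pick_anchor returns 6' should read 'pick_anchor returns 1'.
Intended log window:
  4: leaving clip_value with 10
  5: pick_anchor: 6 entries, threshold 4
  6: pick_anchor returns 1
  7: stage values: 10 and 1
Execution walk:
  clip_value([2, 9, 5, 2, 10, 4]) -> 10  [called from count_flags, line 26]
  pick_anchor([2, 9, 5, 2, 10, 4], 4) -> 6  [called from count_flags, line 27]
  count_flags([2, 9, 5, 2, 10, 4], 4) -> 1  [called from main, line 36]
Log origin:
  1: from main, line 35
  2: from count_flags, line 25
  3: from clip_value, line 2
  4: from clip_value, line 7
  5: from pick_anchor, line 11
  6: from pick_anchor, line 16
  7: from count_flags, line 28
  8: from main, line 37
A correct fix: line 15: replace `limit` with `total`.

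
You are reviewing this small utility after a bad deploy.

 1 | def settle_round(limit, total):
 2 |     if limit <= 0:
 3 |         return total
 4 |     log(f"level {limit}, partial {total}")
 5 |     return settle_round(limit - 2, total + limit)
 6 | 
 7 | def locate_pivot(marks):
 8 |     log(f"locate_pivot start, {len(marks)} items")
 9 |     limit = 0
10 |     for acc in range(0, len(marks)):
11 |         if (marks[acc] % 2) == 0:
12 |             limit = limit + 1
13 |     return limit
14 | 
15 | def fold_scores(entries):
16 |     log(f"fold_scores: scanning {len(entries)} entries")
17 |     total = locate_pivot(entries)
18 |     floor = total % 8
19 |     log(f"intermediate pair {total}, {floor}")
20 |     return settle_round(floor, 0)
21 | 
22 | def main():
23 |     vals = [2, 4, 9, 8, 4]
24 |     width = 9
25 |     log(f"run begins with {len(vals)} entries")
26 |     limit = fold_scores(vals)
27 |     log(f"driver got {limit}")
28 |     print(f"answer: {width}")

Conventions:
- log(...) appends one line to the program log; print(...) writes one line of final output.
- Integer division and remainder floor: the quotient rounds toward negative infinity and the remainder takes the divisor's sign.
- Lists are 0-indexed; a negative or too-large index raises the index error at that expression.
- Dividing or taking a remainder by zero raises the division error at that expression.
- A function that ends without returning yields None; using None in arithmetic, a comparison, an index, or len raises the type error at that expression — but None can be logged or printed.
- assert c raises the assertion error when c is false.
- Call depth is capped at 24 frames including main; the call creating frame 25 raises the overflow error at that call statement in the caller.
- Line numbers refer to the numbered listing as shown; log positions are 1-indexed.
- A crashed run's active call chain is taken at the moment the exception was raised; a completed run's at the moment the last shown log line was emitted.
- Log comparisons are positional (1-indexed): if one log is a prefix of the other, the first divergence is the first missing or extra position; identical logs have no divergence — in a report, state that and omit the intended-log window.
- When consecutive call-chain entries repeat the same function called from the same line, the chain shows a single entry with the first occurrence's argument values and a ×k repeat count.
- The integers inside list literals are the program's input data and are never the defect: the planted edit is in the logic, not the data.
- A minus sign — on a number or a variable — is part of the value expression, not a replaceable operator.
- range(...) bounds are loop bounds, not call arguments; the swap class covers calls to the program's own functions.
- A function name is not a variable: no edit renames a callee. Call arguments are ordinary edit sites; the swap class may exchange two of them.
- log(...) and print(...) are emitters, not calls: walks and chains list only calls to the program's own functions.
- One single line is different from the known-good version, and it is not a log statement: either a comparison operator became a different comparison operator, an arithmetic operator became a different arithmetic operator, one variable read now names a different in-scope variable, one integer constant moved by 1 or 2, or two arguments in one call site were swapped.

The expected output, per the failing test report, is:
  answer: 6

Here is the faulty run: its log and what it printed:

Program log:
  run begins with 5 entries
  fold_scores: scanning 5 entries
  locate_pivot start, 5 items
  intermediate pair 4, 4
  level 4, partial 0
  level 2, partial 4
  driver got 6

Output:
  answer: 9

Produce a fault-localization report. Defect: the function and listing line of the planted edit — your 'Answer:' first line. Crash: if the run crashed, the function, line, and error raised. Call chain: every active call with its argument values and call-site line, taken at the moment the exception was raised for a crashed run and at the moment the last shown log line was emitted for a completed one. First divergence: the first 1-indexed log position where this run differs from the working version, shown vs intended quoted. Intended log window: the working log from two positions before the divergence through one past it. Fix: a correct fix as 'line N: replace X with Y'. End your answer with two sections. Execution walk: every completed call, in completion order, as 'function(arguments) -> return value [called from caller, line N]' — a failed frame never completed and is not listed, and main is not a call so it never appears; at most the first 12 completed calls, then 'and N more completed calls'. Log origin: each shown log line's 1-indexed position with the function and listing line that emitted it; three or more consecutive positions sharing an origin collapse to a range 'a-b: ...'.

Answer: the defect is in main at line 28.
Key fact: Every logged value matches the working version; the printed result is what differs.
Call chain: main.
First divergence: none (the log streams are identical).
Execution walk:
  locate_pivot([2, 4, 9, 8, 4]) -> 4  [called from fold_scores, line 17]
  settle_round(0, 6) -> 6  [called from settle_round, line 5]
  settle_round(2, 4) -> 6  [called from settle_round, line 5]
  settle_round(4, 0) -> 6  [called from fold_scores, line 20]
  fold_scores([2, 4, 9, 8, 4]) -> 6  [called from main, line 26]
Log origins:
  1: logged in main at line 25
  2: logged in fold_scores at line 16
  3: logged in locate_pivot at line 8
  4: logged in fold_scores at line 19
  5: logged in settle_round at line 4
  6: logged in settle_round at line 4
  7: logged in main at line 27
A correct fix: line 28: replace `width` with `limit`.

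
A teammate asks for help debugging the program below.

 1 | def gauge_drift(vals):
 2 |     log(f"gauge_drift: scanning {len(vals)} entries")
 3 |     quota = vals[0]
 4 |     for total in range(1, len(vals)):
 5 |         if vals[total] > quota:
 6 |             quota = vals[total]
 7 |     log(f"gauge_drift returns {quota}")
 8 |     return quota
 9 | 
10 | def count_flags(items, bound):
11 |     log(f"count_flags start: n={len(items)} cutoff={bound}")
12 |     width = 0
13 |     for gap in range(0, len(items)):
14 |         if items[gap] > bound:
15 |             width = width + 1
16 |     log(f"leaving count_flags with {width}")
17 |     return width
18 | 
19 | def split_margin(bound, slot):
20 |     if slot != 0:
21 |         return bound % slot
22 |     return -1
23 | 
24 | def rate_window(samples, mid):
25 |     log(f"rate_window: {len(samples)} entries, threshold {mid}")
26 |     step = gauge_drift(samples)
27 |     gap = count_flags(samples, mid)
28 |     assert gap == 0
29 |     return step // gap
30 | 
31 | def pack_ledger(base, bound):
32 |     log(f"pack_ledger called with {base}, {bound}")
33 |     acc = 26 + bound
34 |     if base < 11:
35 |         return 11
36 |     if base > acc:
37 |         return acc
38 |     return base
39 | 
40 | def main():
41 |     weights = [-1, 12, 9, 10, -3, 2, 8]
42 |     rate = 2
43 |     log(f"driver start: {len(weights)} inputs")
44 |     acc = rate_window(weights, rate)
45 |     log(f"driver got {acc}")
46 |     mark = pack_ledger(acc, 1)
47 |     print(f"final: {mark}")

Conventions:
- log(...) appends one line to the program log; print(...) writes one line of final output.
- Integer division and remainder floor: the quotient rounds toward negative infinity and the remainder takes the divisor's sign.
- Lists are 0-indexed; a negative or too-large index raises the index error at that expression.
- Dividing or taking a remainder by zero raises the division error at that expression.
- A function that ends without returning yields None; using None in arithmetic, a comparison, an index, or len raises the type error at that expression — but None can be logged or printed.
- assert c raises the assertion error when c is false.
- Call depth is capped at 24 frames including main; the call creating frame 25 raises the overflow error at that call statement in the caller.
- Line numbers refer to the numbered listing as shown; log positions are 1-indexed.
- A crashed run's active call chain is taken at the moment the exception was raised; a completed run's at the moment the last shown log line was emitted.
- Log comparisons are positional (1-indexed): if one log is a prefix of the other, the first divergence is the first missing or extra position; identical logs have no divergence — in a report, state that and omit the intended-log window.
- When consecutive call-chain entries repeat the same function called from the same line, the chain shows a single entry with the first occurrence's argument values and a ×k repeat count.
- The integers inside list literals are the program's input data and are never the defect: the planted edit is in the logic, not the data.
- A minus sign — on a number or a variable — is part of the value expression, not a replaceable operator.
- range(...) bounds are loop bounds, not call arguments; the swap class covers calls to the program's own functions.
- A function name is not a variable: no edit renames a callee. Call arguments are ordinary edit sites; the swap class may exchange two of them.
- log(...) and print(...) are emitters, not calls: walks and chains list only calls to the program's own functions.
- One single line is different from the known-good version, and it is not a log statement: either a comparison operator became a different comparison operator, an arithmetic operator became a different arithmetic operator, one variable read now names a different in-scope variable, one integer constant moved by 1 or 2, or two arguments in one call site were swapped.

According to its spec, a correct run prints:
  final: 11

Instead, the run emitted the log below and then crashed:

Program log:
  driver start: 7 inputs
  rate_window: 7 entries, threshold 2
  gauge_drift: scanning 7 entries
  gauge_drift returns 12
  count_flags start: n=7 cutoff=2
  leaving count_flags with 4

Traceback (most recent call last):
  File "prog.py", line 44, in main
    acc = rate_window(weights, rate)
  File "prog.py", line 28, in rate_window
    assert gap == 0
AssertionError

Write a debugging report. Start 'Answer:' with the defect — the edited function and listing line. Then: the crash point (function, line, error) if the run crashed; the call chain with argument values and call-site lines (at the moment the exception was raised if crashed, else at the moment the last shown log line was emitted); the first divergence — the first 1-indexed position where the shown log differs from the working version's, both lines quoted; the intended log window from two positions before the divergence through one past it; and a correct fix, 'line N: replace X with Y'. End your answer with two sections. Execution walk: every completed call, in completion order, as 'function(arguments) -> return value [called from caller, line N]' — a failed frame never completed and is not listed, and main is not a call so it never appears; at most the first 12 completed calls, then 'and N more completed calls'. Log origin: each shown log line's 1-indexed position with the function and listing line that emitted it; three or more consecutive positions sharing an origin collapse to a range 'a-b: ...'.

Answer: the defect is in rate_window at line 28.
Key fact: A complete run would log 'driver got 3' next, but this one stopped at 6 lines.
Crash: rate_window, line 28, AssertionError.
Call chain: main -> rate_window([-1, 12, 9, 10, -3, 2, 8], 2) (called at line 44).
First divergence: position 7 (shown log ended at 6 lines; the working version continues: 'driver got 3').
Intended log window:
  5: count_flags start: n=7 cutoff=2
  6: leaving count_flags with 4
  7: driver got 3
  8: pack_ledger called with 3, 1
Execution walk:
  gauge_drift([-1, 12, 9, 10, -3, 2, 8]) -> 12  [called from rate_window, line 26]
  count_flags([-1, 12, 9, 10, -3, 2, 8], 2) -> 4  [called from rate_window, line 27]
Log origins:
  1: logged in main at line 43
  2: logged in rate_window at line 25
  3: logged in gauge_drift at line 2
  4: logged in gauge_drift at line 7
  5: logged in count_flags at line 11
  6: logged in count_flags at line 16
A correct fix: line 28: replace `==` with `>`.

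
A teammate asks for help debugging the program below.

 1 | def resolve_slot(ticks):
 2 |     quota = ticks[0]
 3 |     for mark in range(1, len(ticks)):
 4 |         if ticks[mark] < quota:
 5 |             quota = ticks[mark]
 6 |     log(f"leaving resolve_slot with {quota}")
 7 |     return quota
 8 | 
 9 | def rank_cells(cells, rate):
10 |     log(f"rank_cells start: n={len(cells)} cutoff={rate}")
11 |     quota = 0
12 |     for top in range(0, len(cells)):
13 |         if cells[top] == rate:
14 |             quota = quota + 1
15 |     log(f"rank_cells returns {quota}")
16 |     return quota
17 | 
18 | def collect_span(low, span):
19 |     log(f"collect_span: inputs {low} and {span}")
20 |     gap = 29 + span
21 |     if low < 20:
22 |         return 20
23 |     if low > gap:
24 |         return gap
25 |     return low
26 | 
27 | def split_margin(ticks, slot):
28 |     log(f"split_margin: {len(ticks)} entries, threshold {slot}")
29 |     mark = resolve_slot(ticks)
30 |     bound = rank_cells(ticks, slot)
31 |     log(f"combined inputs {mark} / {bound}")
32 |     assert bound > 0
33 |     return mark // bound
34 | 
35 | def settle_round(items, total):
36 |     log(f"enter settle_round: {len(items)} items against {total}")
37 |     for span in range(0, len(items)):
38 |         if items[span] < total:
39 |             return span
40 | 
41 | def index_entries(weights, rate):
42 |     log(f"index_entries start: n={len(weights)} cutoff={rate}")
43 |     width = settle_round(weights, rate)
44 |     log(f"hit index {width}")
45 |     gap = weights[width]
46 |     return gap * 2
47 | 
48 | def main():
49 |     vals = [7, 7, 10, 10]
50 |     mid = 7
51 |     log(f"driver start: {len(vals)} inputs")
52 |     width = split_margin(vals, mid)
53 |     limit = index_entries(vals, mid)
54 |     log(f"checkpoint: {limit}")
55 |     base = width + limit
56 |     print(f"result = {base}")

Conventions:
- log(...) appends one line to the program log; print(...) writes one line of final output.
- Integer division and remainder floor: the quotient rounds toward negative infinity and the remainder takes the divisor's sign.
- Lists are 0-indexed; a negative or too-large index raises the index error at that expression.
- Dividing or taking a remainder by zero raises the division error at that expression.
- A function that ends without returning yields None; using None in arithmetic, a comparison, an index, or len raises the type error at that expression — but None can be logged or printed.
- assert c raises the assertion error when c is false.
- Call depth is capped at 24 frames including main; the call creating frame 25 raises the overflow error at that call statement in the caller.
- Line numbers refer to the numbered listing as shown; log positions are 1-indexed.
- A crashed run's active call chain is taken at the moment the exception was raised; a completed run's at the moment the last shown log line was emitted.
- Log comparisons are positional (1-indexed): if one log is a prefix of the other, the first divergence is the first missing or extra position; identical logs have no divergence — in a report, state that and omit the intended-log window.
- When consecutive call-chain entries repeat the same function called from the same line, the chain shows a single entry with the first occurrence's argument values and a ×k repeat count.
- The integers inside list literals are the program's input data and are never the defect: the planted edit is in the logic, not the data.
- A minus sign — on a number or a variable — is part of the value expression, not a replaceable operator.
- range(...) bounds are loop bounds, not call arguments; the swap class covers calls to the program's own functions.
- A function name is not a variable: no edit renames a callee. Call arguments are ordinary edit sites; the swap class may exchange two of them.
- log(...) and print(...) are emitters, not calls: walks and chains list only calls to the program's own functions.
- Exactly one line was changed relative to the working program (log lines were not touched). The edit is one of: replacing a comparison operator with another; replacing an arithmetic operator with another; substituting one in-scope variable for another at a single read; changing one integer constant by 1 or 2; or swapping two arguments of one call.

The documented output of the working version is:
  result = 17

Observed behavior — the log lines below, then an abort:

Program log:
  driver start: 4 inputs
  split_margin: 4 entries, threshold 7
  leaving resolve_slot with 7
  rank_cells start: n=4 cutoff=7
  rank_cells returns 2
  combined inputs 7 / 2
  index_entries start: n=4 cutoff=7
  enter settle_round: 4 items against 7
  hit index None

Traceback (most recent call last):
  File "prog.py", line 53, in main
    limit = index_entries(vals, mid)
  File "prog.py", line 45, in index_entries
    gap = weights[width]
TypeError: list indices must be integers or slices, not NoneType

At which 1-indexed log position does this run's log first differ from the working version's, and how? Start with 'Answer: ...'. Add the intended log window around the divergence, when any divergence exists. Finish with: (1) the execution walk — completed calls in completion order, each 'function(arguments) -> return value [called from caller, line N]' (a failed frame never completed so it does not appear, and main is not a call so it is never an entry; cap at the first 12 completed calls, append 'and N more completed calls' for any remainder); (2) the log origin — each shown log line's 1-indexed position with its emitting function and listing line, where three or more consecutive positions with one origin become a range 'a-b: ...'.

Answer: at position 9 the run shows 'hit index None' where the working version logs 'hit index 0'.
Intended log window:
  7: index_entries start: n=4 cutoff=7
  8: enter settle_round: 4 items against 7
  9: hit index 0
  10: checkpoint: 14
Execution walk:
  resolve_slot([7, 7, 10, 10]) -> 7  [called from split_margin, line 29]
  rank_cells([7, 7, 10, 10], 7) -> 2  [called from split_margin, line 30]
  split_margin([7, 7, 10, 10], 7) -> 3  [called from main, line 52]
  settle_round([7, 7, 10, 10], 7) -> None  [called from index_entries, line 43]
Origin of each log line:
  1: emitted by main (line 51)
  2: emitted by split_margin (line 28)
  3: emitted by resolve_slot (line 6)
  4: emitted by rank_cells (line 10)
  5: emitted by rank_cells (line 15)
  6: emitted by split_margin (line 31)
  7: emitted by index_entries (line 42)
  8: emitted by settle_round (line 36)
  9: emitted by index_entries (line 44)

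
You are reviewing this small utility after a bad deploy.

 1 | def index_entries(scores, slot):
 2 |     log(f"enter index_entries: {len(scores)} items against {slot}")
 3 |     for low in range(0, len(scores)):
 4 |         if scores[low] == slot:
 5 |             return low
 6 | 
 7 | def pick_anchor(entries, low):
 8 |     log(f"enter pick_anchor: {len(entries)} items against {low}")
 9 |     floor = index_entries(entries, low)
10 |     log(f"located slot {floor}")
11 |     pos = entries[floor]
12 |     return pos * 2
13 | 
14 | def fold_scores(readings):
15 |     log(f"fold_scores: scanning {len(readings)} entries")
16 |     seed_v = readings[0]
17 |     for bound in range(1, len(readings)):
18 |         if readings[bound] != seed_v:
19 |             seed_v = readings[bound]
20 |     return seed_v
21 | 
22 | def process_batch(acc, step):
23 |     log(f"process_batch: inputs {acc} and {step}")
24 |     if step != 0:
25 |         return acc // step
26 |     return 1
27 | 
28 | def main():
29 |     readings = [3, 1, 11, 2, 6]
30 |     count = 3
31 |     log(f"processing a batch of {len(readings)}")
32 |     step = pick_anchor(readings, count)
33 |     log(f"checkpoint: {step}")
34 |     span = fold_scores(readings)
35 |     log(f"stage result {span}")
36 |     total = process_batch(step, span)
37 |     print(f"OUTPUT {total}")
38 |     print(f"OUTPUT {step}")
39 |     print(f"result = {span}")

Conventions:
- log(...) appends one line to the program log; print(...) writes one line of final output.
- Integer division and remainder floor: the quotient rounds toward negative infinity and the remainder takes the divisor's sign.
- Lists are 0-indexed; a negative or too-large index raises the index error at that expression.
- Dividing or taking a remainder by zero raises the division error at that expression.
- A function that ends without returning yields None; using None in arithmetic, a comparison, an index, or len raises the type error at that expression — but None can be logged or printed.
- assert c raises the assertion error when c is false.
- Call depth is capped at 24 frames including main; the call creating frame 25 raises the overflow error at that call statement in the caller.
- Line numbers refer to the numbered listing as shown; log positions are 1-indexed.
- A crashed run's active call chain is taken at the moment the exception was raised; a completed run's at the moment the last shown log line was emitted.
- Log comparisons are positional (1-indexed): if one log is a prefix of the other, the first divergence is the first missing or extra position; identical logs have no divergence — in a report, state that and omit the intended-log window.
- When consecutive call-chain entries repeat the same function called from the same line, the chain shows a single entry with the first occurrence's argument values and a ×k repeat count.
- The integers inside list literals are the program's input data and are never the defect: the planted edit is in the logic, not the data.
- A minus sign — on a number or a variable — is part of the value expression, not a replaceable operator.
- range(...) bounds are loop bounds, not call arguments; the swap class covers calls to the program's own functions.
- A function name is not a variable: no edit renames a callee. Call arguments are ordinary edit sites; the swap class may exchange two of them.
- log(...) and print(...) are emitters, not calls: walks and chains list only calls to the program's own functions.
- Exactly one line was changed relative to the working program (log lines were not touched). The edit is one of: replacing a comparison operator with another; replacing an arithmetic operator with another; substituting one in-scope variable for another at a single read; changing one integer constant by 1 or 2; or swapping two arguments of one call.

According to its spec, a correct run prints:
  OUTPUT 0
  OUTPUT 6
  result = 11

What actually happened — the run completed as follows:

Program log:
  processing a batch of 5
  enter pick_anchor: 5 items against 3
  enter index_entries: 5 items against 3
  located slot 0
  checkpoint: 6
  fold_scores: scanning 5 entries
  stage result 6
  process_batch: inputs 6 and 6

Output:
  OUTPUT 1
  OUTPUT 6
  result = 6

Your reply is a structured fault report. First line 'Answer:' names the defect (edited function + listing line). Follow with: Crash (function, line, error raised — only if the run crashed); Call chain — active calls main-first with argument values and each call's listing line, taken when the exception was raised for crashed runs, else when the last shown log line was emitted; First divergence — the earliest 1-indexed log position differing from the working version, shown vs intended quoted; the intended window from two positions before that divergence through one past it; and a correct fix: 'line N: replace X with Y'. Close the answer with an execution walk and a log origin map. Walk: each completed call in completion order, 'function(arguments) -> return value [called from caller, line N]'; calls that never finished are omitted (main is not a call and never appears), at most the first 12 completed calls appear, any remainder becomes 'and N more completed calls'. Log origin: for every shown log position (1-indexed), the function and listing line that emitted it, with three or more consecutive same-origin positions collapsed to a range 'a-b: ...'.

Answer: the defect is in fold_scores at line 18.
The tell: Everything matches until log position 7, which reads 'stage result 6' in place of 'stage result 11'.
Call chain: main -> process_batch(6, 6) (called at line 36).
First divergence: position 7 — the shown line 'stage result 6' should read 'stage result 11'.
Intended log window:
  5: checkpoint: 6
  6: fold_scores: scanning 5 entries
  7: stage result 11
  8: process_batch: inputs 6 and 11
Execution walk:
  index_entries([3, 1, 11, 2, 6], 3) -> 0  [called from pick_anchor, line 9]
  pick_anchor([3, 1, 11, 2, 6], 3) -> 6  [called from main, line 32]
  fold_scores([3, 1, 11, 2, 6]) -> 6  [called from main, line 34]
  process_batch(6, 6) -> 1  [called from main, line 36]
Log origin:
  1: emitted by main (line 31)
  2: emitted by pick_anchor (line 8)
  3: emitted by index_entries (line 2)
  4: emitted by pick_anchor (line 10)
  5: emitted by main (line 33)
  6: emitted by fold_scores (line 15)
  7: emitted by main (line 35)
  8: emitted by process_batch (line 23)
A correct fix: line 18: replace `!=` with `>`.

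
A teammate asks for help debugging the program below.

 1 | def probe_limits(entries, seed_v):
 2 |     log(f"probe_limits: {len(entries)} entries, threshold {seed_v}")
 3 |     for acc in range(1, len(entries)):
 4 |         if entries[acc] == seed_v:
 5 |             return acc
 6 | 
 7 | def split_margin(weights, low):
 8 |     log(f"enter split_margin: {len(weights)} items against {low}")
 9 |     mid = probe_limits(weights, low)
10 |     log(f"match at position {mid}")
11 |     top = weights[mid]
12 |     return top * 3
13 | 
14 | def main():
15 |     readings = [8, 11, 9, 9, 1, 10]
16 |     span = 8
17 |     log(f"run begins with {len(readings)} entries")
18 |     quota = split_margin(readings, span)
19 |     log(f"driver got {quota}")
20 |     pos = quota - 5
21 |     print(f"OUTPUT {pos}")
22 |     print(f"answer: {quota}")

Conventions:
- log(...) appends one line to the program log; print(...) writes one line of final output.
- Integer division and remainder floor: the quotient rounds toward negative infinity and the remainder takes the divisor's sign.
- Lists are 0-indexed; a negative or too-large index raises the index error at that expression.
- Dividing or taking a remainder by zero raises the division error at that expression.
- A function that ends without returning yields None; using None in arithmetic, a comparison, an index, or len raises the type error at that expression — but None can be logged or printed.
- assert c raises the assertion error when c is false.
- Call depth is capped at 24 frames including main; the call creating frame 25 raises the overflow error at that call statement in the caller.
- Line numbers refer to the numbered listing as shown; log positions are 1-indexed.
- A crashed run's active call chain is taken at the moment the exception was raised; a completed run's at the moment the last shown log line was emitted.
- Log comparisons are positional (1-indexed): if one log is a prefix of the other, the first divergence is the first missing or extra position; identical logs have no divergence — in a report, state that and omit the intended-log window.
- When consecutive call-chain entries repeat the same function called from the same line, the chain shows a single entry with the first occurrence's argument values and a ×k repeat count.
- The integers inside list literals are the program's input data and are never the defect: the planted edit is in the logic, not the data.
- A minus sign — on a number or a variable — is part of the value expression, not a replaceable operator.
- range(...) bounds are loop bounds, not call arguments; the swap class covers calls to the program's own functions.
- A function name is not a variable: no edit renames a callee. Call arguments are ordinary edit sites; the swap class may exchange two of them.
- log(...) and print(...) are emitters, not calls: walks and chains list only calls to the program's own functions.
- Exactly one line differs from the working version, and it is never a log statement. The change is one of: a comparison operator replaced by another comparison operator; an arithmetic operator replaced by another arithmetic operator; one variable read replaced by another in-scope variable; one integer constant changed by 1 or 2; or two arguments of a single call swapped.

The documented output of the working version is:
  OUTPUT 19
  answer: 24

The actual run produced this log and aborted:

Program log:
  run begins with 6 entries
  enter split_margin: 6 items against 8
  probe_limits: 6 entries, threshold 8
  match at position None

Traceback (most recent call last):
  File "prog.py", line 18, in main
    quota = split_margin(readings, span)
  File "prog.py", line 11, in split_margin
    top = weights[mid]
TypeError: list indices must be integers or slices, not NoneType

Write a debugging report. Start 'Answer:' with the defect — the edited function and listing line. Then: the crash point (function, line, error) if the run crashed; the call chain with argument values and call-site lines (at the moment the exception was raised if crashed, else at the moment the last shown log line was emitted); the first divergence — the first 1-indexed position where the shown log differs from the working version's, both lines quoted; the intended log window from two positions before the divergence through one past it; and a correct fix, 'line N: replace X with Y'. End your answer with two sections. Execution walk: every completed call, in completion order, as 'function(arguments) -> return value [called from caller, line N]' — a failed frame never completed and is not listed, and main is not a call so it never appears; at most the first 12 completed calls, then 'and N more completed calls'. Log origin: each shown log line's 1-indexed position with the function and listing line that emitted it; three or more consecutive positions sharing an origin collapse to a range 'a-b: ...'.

Answer: the defect is in probe_limits at line 3.
Key observation: The log first diverges at position 4: the faulty run prints 'match at position None' where the working version prints 'match at position 0'.
Crash: split_margin, line 11, TypeError.
Call chain: main -> split_margin([8, 11, 9, 9, 1, 10], 8) (called at line 18).
First divergence: position 4 — shown 'match at position None', intended 'match at position 0'.
Intended log window:
  2: enter split_margin: 6 items against 8
  3: probe_limits: 6 entries, threshold 8
  4: match at position 0
  5: driver got 24
Execution walk:
  probe_limits([8, 11, 9, 9, 1, 10], 8) -> None  [called from split_margin, line 9]
Log origin:
  1 — main, line 17
  2 — split_margin, line 8
  3 — probe_limits, line 2
  4 — split_margin, line 10
A correct fix: line 3: replace `1` with `0`.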